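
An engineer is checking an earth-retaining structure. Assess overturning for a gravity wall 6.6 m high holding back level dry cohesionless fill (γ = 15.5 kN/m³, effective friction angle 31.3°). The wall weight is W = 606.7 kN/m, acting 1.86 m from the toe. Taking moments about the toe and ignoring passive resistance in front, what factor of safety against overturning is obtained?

4.81

K_a = tan²(45° − 31.3°/2) = 0.3162.
P_a = ½K_aγH² = 0.5×0.3162×15.5×6.6² = 106.7 kN/m, acting at H/3 = 2.200 m above the base.
Overturning moment M_o = P_a × H/3 = 106.7 × 2.200 = 234.8.
Resisting moment M_r = W × 1.86 = 606.7 × 1.86 = 1128.
FS_overturning = M_r/M_o = 1128/234.8 = 4.805.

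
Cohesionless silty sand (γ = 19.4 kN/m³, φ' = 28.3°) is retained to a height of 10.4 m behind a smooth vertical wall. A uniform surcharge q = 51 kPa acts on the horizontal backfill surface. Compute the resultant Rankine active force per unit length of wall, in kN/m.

K_a = tan²(45° − φ/2) = 0.3568.
Soil triangle: ½ K_a γ H² = 0.5×0.3568×19.4×10.4² = 374.3 kN/m.
Surcharge rectangle: K_a q H = 0.3568×51×10.4 = 189.2 kN/m.
Total = 374.3 + 189.2 = 563.5 kN/m.

564 kN/m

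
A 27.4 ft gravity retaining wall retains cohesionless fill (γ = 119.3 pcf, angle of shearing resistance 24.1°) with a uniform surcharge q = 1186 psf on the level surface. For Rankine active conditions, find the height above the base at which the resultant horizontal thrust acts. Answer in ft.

11.1 ft

K_a = 0.4201.
Triangular part P₁ = ½K_aγH² = 18810 at H/3 = 9.133 ft; rectangular part P₂ = K_a q H = 13650 at H/2 = 13.70 ft.
ȳ = (P₁·9.133 + P₂·13.70)/(P₁+P₂) = 11.05 ft.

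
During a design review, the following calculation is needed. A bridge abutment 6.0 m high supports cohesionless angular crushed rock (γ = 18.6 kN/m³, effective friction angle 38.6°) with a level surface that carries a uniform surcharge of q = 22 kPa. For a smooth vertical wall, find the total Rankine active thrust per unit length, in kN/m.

K_a = tan²(45° − φ/2) = 0.2316.
Soil triangle: ½ K_a γ H² = 0.5×0.2316×18.6×6.0² = 77.55 kN/m.
Surcharge rectangle: K_a q H = 0.2316×22×6.0 = 30.57 kN/m.
Total = 77.55 + 30.57 = 108.1 kN/m.

108 kN/m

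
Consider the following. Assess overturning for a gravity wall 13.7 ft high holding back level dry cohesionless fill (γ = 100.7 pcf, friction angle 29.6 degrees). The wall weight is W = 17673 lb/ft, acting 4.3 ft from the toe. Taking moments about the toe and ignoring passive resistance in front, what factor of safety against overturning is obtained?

5.20

K_a = tan²(45° − 29.6°/2) = 0.3387.
P_a = ½K_aγH² = 0.5×0.3387×100.7×13.7² = 3201 lb/ft, acting at H/3 = 4.567 ft above the base.
Overturning moment M_o = P_a × H/3 = 3201 × 4.567 = 14620.
Resisting moment M_r = W × 4.3 = 17673 × 4.3 = 75990.
FS_overturning = M_r/M_o = 75990/14620 = 5.198.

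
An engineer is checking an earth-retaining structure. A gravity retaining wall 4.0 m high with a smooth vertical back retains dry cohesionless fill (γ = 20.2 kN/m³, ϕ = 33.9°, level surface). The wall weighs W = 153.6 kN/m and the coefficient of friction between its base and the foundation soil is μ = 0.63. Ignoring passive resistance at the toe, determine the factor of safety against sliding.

K_a = tan²(45° − 33.9°/2) = 0.2839.
P_a = ½K_aγH² = 0.5×0.2839×20.2×4.0² = 45.88 kN/m, acting at H/3 = 1.333 m above the base.
FS_sliding = μW / P_a = 0.63×153.6 / 45.88 = 2.109.

2.11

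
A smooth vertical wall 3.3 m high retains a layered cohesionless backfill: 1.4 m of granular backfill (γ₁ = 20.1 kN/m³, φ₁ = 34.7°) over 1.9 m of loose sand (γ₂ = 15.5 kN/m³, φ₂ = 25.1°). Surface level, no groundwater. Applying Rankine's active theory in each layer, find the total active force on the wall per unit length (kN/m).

K_a1 = tan²(45°−34.7°/2) = 0.2745; K_a2 = tan²(45°−25.1°/2) = 0.4043.
Layer 1: σ at base = K_a1 γ₁ h₁ = 7.724 kPa; P₁ = ½×7.724×1.4 = 5.407.
Layer 2: σ_v at top = γ₁h₁ = 28.14; σ_h top = K_a2×28.14 = 11.38; σ_h base = K_a2×(28.14+15.5×1.9) = 23.28.
P₂ = ½(11.38+23.28)×1.9 = 32.93. Total P_a = 5.407+32.93 = 38.33 kN/m.

38.3 kN/m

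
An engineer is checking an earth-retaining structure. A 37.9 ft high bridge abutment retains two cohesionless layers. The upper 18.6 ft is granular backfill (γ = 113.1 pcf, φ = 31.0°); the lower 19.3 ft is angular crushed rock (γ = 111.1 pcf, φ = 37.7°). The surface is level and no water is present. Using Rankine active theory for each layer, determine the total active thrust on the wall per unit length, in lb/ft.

21000 lb/ft

K_a1 = tan²(45°−31.0°/2) = 0.3201; K_a2 = tan²(45°−37.7°/2) = 0.2411.
Layer 1: σ at base = K_a1 γ₁ h₁ = 673.4 psf; P₁ = ½×673.4×18.6 = 6262.
Layer 2: σ_v at top = γ₁h₁ = 2104; σ_h top = K_a2×2104 = 507.1; σ_h base = K_a2×(2104+111.1×19.3) = 1024.
P₂ = ½(507.1+1024)×19.3 = 14780. Total P_a = 6262+14780 = 21040 lb/ft.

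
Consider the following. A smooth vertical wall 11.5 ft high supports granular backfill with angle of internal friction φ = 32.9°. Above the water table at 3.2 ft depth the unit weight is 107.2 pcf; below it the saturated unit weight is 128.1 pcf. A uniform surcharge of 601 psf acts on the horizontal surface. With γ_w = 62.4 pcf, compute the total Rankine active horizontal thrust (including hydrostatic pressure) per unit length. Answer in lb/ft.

K_a = tan²(45° − φ/2) = 0.2960.
γ' = 128.1 − 62.4 = 65.70 pcf. h₂ = H − d_w = 8.3 ft.
σ'_h: at surface K_a·q = 177.9; at WT K_a(q+γd_w) = 279.5; at base K_a(q+γd_w+γ'h₂) = 440.9 psf.
P₁ = ½(177.9+279.5)×3.2 = 731.8; P₂ = ½(279.5+440.9)×8.3 = 2989; P_w = ½γ_w h₂² = 2149.
Total = 731.8+2989+2149 = 5871 lb/ft.

5870 lb/ft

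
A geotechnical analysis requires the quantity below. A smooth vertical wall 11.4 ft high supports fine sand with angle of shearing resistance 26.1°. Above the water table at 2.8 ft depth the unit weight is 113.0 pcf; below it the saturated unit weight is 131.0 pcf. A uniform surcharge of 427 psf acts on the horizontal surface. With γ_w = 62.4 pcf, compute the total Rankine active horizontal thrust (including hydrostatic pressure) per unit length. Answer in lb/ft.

6420 lb/ft

K_a = tan²(45° − φ/2) = 0.3889.
γ' = 131.0 − 62.4 = 68.60 pcf. h₂ = H − d_w = 8.6 ft.
σ'_h: at surface K_a·q = 166.1; at WT K_a(q+γd_w) = 289.1; at base K_a(q+γd_w+γ'h₂) = 518.6 psf.
P₁ = ½(166.1+289.1)×2.8 = 637.3; P₂ = ½(289.1+518.6)×8.6 = 3473; P_w = ½γ_w h₂² = 2308.
Total = 637.3+3473+2308 = 6418 lb/ft.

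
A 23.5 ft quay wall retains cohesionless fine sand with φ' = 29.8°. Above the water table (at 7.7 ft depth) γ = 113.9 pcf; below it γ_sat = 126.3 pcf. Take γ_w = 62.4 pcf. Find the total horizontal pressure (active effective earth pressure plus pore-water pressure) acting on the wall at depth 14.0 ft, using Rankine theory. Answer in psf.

823 psf

K_a = (1 − sin φ)/(1 + sin φ) = 0.3360.
γ' = 126.3 − 62.4 = 63.90 pcf.
Effective vertical stress at 14.0 ft: σ'_v = 113.9×7.7 + 63.90×6.30 = 1280 psf.
σ'_h = K_a σ'_v = 0.3360 × 1280 = 430.0 psf; u = γ_w × 6.30 = 393.1 psf.
Total σ_h = 430.0 + 393.1 = 823.1 psf.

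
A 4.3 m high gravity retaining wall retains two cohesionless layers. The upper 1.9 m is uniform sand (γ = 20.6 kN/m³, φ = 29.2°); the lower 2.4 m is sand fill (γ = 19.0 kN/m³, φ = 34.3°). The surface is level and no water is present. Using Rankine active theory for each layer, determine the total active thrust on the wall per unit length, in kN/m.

54.3 kN/m

K_a1 = tan²(45°−29.2°/2) = 0.3442; K_a2 = tan²(45°−34.3°/2) = 0.2792.
Layer 1: σ at base = K_a1 γ₁ h₁ = 13.47 kPa; P₁ = ½×13.47×1.9 = 12.80.
Layer 2: σ_v at top = γ₁h₁ = 39.14; σ_h top = K_a2×39.14 = 10.93; σ_h base = K_a2×(39.14+19.0×2.4) = 23.66.
P₂ = ½(10.93+23.66)×2.4 = 41.50. Total P_a = 12.80+41.50 = 54.30 kN/m.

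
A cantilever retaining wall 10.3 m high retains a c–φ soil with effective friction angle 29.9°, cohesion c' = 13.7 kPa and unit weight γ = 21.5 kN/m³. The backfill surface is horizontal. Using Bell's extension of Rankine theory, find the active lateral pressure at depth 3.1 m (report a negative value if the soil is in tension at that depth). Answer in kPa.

6.46 kPa

K_a = (1 − sin φ)/(1 + sin φ) = 0.3347.
σ_a = K_a γ z − 2c√K_a = 0.3347×21.5×3.1 − 2×13.7×0.5785 = 6.455 kPa.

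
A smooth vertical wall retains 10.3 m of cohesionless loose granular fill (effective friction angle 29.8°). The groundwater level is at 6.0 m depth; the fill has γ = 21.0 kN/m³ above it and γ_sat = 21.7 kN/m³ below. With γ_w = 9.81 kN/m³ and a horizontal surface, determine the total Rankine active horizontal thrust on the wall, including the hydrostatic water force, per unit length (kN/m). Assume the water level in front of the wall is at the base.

K_a = tan²(45° − φ/2) = 0.3360.
γ' = 21.7 − 9.81 = 11.89 kN/m³. Depth below WT = 4.3 m.
σ'_h at WT = K_a γ d_w = 42.34 kPa; at base = 42.34 + K_a γ' × 4.3 = 59.52 kPa.
P₁ (0–6.0 m) = ½×42.34×6.0 = 127.0. P₂ (6.0–10.3 m) = ½(42.34+59.52)×4.3 = 219.0.
P_w = ½ γ_w h₂² = 0.5×9.81×4.3² = 90.69. Total = 127.0+219.0+90.69 = 436.7 kN/m.

437 kN/m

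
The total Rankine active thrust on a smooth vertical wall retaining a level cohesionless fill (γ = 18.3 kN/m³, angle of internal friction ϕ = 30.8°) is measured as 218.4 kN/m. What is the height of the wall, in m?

8.60 m

K_a = 0.3227. P_a = ½ K_a γ H² ⇒ H = √(2P_a/(K_a γ)).
H = √(2×218.4/(0.3227×18.3)) = 8.600 m.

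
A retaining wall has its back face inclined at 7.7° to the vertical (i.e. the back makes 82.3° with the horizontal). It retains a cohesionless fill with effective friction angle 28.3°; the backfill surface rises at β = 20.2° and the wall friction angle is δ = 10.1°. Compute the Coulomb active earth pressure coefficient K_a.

0.549

K_a = sin²(α+φ) / [sin²α · sin(α−δ) · (1 + √{sin(φ+δ)sin(φ−β) / (sin(α−δ)sin(α+β))})²].
With α = 82.3°, φ = 28.3°, δ = 10.1°, β = 20.2°: K_a = 0.5487.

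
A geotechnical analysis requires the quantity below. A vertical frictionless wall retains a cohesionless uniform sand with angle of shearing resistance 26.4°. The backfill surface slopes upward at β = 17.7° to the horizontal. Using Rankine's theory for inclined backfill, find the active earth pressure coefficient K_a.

0.469

K_a = cos β · (cos β − √(cos²β − cos²φ)) / (cos β + √(cos²β − cos²φ)).
cos β = 0.9527, cos φ = 0.8957, √(cos²β − cos²φ) = 0.3244.
K_a = 0.9527 × (0.9527 − 0.3244)/(0.9527 + 0.3244) = 0.4686.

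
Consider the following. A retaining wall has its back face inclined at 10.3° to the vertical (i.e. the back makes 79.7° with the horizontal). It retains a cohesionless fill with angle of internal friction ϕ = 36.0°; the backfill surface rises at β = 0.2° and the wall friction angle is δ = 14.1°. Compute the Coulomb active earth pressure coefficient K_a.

0.316

K_a = sin²(α+φ) / [sin²α · sin(α−δ) · (1 + √{sin(φ+δ)sin(φ−β) / (sin(α−δ)sin(α+β))})²].
With α = 79.7°, φ = 36.0°, δ = 14.1°, β = 0.2°: K_a = 0.3159.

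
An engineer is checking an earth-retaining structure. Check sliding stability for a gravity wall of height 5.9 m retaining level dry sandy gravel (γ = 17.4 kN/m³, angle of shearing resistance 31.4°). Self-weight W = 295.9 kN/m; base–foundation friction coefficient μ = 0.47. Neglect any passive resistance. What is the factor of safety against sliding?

K_a = tan²(45° − 31.4°/2) = 0.3149.
P_a = ½K_aγH² = 0.5×0.3149×17.4×5.9² = 95.37 kN/m, acting at H/3 = 1.967 m above the base.
FS_sliding = μW / P_a = 0.47×295.9 / 95.37 = 1.458.

1.46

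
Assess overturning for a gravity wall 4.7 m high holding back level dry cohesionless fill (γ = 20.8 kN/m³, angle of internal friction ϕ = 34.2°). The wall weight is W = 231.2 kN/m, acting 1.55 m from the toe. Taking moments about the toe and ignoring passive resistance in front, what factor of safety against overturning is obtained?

3.55

K_a = tan²(45° − 34.2°/2) = 0.2803.
P_a = ½K_aγH² = 0.5×0.2803×20.8×4.7² = 64.40 kN/m, acting at H/3 = 1.567 m above the base.
Overturning moment M_o = P_a × H/3 = 64.40 × 1.567 = 100.9.
Resisting moment M_r = W × 1.55 = 231.2 × 1.55 = 358.4.
FS_overturning = M_r/M_o = 358.4/100.9 = 3.552.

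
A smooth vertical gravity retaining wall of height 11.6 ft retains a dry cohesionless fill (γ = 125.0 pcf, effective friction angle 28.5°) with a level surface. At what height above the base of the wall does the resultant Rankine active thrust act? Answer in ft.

K_a = 0.3540.
The pressure distribution is triangular, so the resultant acts at H/3 above the base = 11.6/3 = 3.867 ft.

3.87 ft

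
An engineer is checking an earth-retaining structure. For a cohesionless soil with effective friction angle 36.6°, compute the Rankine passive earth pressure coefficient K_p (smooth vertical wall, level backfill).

3.95

K_p = (1 + sin φ)/(1 − sin φ) = tan²(45° + 36.6°/2) = 3.953.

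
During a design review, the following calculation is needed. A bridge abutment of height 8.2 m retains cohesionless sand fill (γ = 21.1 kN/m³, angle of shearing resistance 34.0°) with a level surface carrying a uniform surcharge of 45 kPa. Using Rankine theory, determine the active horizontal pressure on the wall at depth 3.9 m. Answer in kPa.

K_a = (1 − sin φ)/(1 + sin φ) = 0.2827.
σ_v = γz + q = 21.1 × 3.9 + 45 = 127.3 kPa.
σ_h = K_a σ_v = 0.2827 × 127.3 = 35.99 kPa.

36.0 kPa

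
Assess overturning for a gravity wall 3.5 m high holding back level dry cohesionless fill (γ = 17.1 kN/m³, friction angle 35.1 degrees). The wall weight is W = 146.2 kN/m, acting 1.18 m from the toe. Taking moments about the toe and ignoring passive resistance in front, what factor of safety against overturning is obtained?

K_a = tan²(45° − 35.1°/2) = 0.2698.
P_a = ½K_aγH² = 0.5×0.2698×17.1×3.5² = 28.26 kN/m, acting at H/3 = 1.167 m above the base.
Overturning moment M_o = P_a × H/3 = 28.26 × 1.167 = 32.97.
Resisting moment M_r = W × 1.18 = 146.2 × 1.18 = 172.5.
FS_overturning = M_r/M_o = 172.5/32.97 = 5.232.

5.23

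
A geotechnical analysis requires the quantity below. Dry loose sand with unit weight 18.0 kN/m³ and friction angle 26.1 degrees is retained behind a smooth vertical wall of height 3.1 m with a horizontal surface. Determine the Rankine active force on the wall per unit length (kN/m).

K_a = tan²(45° − φ/2) = 0.3889.
P_a = ½ K_a γ H² = 0.5 × 0.3889 × 18.0 × 3.1² = 33.64 kN/m.

33.6 kN/m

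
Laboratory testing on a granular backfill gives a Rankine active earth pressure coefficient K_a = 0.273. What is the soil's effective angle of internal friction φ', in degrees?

K_a = tan²(45° − φ/2) ⇒ 45° − φ/2 = arctan(√0.273) = 27.59°.
φ = 2(45° − 27.59°) = 34.83°.

34.8°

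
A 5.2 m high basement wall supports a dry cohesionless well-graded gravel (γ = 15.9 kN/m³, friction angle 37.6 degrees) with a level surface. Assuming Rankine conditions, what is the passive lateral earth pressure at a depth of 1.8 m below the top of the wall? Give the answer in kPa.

118 kPa

K_p = (1 + sin φ)/(1 − sin φ) = 4.130.
σ_h = K_p γ z = 4.130 × 15.9 × 1.8 = 118.2 kPa.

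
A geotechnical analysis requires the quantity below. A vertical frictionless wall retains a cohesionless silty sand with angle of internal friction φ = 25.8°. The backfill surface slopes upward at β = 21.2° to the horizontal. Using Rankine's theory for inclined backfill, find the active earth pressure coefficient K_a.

0.548

K_a = cos β · (cos β − √(cos²β − cos²φ)) / (cos β + √(cos²β − cos²φ)).
cos β = 0.9323, cos φ = 0.9003, √(cos²β − cos²φ) = 0.2422.
K_a = 0.9323 × (0.9323 − 0.2422)/(0.9323 + 0.2422) = 0.5478.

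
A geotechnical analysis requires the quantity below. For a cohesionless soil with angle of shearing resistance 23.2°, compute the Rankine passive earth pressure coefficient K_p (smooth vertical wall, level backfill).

K_p = (1 + sin φ)/(1 − sin φ) = tan²(45° + 23.2°/2) = 2.300.

2.30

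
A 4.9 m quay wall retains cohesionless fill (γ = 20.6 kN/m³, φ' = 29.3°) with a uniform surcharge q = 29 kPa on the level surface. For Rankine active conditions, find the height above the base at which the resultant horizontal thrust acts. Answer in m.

K_a = 0.3428.
Triangular part P₁ = ½K_aγH² = 84.78 at H/3 = 1.633 m; rectangular part P₂ = K_a q H = 48.72 at H/2 = 2.450 m.
ȳ = (P₁·1.633 + P₂·2.450)/(P₁+P₂) = 1.931 m.

1.93 m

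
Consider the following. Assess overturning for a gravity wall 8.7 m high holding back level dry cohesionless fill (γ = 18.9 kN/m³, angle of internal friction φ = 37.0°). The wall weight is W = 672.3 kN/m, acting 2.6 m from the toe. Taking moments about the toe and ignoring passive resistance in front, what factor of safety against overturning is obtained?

3.39

K_a = tan²(45° − 37.0°/2) = 0.2486.
P_a = ½K_aγH² = 0.5×0.2486×18.9×8.7² = 177.8 kN/m, acting at H/3 = 2.900 m above the base.
Overturning moment M_o = P_a × H/3 = 177.8 × 2.900 = 515.6.
Resisting moment M_r = W × 2.6 = 672.3 × 2.6 = 1748.
FS_overturning = M_r/M_o = 1748/515.6 = 3.390.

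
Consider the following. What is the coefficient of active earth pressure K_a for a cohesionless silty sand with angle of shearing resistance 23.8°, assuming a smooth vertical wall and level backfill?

0.425

K_a = (1 − sin φ)/(1 + sin φ) = (1 − sin 23.8°)/(1 + sin 23.8°) = 0.4250.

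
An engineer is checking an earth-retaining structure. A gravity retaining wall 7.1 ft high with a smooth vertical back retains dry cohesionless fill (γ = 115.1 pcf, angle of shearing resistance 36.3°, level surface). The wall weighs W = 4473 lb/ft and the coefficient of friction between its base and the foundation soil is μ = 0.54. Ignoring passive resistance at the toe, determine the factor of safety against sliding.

3.25

K_a = tan²(45° − 36.3°/2) = 0.2563.
P_a = ½K_aγH² = 0.5×0.2563×115.1×7.1² = 743.5 lb/ft, acting at H/3 = 2.367 ft above the base.
FS_sliding = μW / P_a = 0.54×4473 / 743.5 = 3.249.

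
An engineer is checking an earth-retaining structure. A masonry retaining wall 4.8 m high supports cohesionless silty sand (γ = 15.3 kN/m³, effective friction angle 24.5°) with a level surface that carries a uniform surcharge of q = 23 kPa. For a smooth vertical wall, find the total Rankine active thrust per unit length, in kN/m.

119 kN/m

K_a = tan²(45° − φ/2) = 0.4137.
Soil triangle: ½ K_a γ H² = 0.5×0.4137×15.3×4.8² = 72.92 kN/m.
Surcharge rectangle: K_a q H = 0.4137×23×4.8 = 45.68 kN/m.
Total = 72.92 + 45.68 = 118.6 kN/m.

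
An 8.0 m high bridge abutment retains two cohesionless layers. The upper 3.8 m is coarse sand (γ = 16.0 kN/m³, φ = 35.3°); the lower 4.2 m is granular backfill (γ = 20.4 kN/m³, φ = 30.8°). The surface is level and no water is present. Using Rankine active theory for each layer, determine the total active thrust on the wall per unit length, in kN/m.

171 kN/m

K_a1 = tan²(45°−35.3°/2) = 0.2675; K_a2 = tan²(45°−30.8°/2) = 0.3227.
Layer 1: σ at base = K_a1 γ₁ h₁ = 16.27 kPa; P₁ = ½×16.27×3.8 = 30.91.
Layer 2: σ_v at top = γ₁h₁ = 60.80; σ_h top = K_a2×60.80 = 19.62; σ_h base = K_a2×(60.80+20.4×4.2) = 47.27.
P₂ = ½(19.62+47.27)×4.2 = 140.5. Total P_a = 30.91+140.5 = 171.4 kN/m.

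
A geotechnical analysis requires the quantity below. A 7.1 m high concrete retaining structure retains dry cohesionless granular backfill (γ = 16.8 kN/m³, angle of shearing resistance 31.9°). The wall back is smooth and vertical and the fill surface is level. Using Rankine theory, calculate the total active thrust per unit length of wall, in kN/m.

K_a = tan²(45° − φ/2) = 0.3085.
P_a = ½ K_a γ H² = 0.5 × 0.3085 × 16.8 × 7.1² = 130.6 kN/m.

131 kN/m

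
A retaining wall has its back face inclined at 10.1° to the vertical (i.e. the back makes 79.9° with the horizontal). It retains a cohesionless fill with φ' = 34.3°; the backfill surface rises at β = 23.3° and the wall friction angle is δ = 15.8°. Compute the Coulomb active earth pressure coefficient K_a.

0.481

K_a = sin²(α+φ) / [sin²α · sin(α−δ) · (1 + √{sin(φ+δ)sin(φ−β) / (sin(α−δ)sin(α+β))})²].
With α = 79.9°, φ = 34.3°, δ = 15.8°, β = 23.3°: K_a = 0.4808.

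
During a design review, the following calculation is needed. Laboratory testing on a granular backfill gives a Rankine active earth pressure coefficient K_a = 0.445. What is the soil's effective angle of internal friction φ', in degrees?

K_a = tan²(45° − φ/2) ⇒ 45° − φ/2 = arctan(√0.445) = 33.71°.
φ = 2(45° − 33.71°) = 22.59°.

22.6°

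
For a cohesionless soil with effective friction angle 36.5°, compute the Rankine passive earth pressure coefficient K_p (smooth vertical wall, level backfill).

3.94

K_p = (1 + sin φ)/(1 − sin φ) = tan²(45° + 36.5°/2) = 3.936.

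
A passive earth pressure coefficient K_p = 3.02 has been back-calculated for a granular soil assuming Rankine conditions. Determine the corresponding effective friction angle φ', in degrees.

K_p = (1+sin φ)/(1−sin φ) ⇒ sin φ = (K_p − 1)/(K_p + 1) = 0.5025.
φ = arcsin(0.5025) = 30.16°.

30.2°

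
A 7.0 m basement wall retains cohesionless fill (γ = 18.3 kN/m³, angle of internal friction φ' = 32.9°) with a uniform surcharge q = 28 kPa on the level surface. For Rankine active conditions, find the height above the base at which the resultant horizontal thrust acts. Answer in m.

2.69 m

K_a = 0.2960.
Triangular part P₁ = ½K_aγH² = 132.7 at H/3 = 2.333 m; rectangular part P₂ = K_a q H = 58.02 at H/2 = 3.500 m.
ȳ = (P₁·2.333 + P₂·3.500)/(P₁+P₂) = 2.688 m.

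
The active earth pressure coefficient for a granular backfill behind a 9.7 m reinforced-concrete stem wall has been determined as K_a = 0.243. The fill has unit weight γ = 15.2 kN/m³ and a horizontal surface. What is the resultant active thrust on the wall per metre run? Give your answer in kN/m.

174 kN/m

P = ½ K_a γ H² = 0.5 × 0.243 × 15.2 × 9.7² = 173.8 kN/m.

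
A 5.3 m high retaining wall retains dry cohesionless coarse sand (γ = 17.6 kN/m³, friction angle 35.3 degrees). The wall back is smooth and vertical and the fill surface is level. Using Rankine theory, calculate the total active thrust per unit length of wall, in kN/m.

66.1 kN/m

K_a = tan²(45° − φ/2) = 0.2675.
P_a = ½ K_a γ H² = 0.5 × 0.2675 × 17.6 × 5.3² = 66.13 kN/m.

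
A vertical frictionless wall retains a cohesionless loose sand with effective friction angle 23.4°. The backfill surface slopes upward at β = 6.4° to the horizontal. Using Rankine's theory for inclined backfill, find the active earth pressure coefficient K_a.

K_a = cos β · (cos β − √(cos²β − cos²φ)) / (cos β + √(cos²β − cos²φ)).
cos β = 0.9938, cos φ = 0.9178, √(cos²β − cos²φ) = 0.3812.
K_a = 0.9938 × (0.9938 − 0.3812)/(0.9938 + 0.3812) = 0.4428.

0.443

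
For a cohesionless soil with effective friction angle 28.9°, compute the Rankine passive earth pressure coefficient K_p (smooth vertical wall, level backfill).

K_p = (1 + sin φ)/(1 − sin φ) = tan²(45° + 28.9°/2) = 2.871.

2.87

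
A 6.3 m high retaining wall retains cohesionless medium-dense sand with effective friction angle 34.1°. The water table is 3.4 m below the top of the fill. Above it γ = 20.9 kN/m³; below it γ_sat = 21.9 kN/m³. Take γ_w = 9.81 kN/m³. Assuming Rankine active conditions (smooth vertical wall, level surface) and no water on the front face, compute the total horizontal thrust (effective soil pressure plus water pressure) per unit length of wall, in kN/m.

148 kN/m

K_a = tan²(45° − φ/2) = 0.2815.
γ' = 21.9 − 9.81 = 12.09 kN/m³. Depth below WT = 2.9 m.
σ'_h at WT = K_a γ d_w = 20.01 kPa; at base = 20.01 + K_a γ' × 2.9 = 29.88 kPa.
P₁ (0–3.4 m) = ½×20.01×3.4 = 34.01. P₂ (3.4–6.3 m) = ½(20.01+29.88)×2.9 = 72.33.
P_w = ½ γ_w h₂² = 0.5×9.81×2.9² = 41.25. Total = 34.01+72.33+41.25 = 147.6 kN/m.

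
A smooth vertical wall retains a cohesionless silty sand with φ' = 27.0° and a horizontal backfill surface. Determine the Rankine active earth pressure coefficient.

K_a = (1 − sin φ)/(1 + sin φ) = (1 − sin 27.0°)/(1 + sin 27.0°) = 0.3755.

0.376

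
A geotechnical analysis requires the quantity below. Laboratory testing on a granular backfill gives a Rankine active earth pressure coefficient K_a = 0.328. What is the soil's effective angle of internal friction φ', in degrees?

K_a = tan²(45° − φ/2) ⇒ 45° − φ/2 = arctan(√0.328) = 29.80°.
φ = 2(45° − 29.80°) = 30.40°.

30.4°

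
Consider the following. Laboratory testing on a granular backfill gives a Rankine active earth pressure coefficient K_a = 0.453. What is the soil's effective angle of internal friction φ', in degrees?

22.1°

K_a = tan²(45° − φ/2) ⇒ 45° − φ/2 = arctan(√0.453) = 33.94°.
φ = 2(45° − 33.94°) = 22.11°.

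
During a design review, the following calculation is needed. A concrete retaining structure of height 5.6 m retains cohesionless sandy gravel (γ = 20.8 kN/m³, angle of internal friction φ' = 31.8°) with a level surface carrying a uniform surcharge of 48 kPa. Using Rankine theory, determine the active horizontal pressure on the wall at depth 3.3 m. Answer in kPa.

K_a = (1 − sin φ)/(1 + sin φ) = 0.3098.
σ_v = γz + q = 20.8 × 3.3 + 48 = 116.6 kPa.
σ_h = K_a σ_v = 0.3098 × 116.6 = 36.13 kPa.

36.1 kPa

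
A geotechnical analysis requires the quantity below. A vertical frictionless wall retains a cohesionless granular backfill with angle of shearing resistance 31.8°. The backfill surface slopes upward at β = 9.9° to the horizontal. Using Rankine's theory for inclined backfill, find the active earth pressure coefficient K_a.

0.323

K_a = cos β · (cos β − √(cos²β − cos²φ)) / (cos β + √(cos²β − cos²φ)).
cos β = 0.9851, cos φ = 0.8499, √(cos²β − cos²φ) = 0.4981.
K_a = 0.9851 × (0.9851 − 0.4981)/(0.9851 + 0.4981) = 0.3234.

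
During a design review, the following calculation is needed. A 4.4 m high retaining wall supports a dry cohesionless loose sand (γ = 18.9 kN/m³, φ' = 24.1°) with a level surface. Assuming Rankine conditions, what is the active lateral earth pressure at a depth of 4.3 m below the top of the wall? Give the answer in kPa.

K_a = (1 − sin φ)/(1 + sin φ) = 0.4201.
σ_h = K_a γ z = 0.4201 × 18.9 × 4.3 = 34.14 kPa.

34.1 kPa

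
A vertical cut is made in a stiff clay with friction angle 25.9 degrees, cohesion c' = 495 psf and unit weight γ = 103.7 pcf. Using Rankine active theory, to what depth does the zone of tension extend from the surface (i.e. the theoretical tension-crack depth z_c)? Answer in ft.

15.2 ft

K_a = tan²(45° − 25.9°/2) = 0.3920; √K_a = 0.6261.
The active pressure is zero where K_a γ z = 2c√K_a, so z_c = 2c/(γ√K_a) = 2×495/(103.7×0.6261) = 15.25 ft.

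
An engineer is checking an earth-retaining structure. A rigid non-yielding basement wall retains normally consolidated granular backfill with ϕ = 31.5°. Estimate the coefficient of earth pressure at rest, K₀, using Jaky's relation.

K₀ = 1 − sin φ' = 1 − sin 31.5° = 0.4775.

0.478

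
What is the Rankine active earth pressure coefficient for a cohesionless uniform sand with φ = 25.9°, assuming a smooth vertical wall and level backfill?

K_a = tan²(45° − φ/2) = tan²(32.05°) = 0.3920.

0.392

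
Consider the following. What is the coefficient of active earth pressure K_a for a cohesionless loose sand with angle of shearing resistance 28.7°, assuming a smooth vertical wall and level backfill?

K_a = (1 − sin φ)/(1 + sin φ) = (1 − sin 28.7°)/(1 + sin 28.7°) = 0.3511.

0.351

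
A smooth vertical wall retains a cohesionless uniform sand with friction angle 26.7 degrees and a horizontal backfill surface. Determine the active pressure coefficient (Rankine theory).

K_a = (1 − sin φ)/(1 + sin φ) = (1 − sin 26.7°)/(1 + sin 26.7°) = 0.3800.

0.380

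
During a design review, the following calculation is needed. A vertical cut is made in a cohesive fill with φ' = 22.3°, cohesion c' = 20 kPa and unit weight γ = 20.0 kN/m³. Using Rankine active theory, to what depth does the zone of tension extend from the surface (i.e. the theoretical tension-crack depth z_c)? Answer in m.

2.98 m

K_a = tan²(45° − 22.3°/2) = 0.4498; √K_a = 0.6707.
The active pressure is zero where K_a γ z = 2c√K_a, so z_c = 2c/(γ√K_a) = 2×20/(20.0×0.6707) = 2.982 m.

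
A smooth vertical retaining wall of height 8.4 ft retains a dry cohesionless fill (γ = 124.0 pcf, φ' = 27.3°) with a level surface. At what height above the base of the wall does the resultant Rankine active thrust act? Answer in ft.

K_a = 0.3711.
The pressure distribution is triangular, so the resultant acts at H/3 above the base = 8.4/3 = 2.800 ft.

2.80 ft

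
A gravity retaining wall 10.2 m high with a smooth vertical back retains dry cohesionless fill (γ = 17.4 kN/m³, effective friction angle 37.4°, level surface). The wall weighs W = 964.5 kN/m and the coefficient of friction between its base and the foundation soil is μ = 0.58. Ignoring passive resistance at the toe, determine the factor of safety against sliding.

K_a = tan²(45° − 37.4°/2) = 0.2443.
P_a = ½K_aγH² = 0.5×0.2443×17.4×10.2² = 221.1 kN/m, acting at H/3 = 3.400 m above the base.
FS_sliding = μW / P_a = 0.58×964.5 / 221.1 = 2.530.

2.53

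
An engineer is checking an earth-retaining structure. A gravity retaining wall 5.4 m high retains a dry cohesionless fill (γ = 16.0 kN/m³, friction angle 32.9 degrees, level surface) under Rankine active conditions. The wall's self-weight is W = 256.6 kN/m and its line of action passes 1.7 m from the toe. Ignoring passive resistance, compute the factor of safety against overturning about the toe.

K_a = tan²(45° − 32.9°/2) = 0.2960.
P_a = ½K_aγH² = 0.5×0.2960×16.0×5.4² = 69.06 kN/m, acting at H/3 = 1.800 m above the base.
Overturning moment M_o = P_a × H/3 = 69.06 × 1.800 = 124.3.
Resisting moment M_r = W × 1.7 = 256.6 × 1.7 = 436.2.
FS_overturning = M_r/M_o = 436.2/124.3 = 3.509.

3.51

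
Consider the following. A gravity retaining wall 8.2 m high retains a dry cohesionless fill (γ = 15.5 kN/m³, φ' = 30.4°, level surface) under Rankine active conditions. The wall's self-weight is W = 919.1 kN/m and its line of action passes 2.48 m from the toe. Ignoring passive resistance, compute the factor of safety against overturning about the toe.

K_a = tan²(45° − 30.4°/2) = 0.3280.
P_a = ½K_aγH² = 0.5×0.3280×15.5×8.2² = 170.9 kN/m, acting at H/3 = 2.733 m above the base.
Overturning moment M_o = P_a × H/3 = 170.9 × 2.733 = 467.2.
Resisting moment M_r = W × 2.48 = 919.1 × 2.48 = 2279.
FS_overturning = M_r/M_o = 2279/467.2 = 4.879.

4.88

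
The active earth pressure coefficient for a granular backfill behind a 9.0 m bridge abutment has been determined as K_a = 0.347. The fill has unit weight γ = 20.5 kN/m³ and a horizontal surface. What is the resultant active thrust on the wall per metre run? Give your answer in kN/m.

P = ½ K_a γ H² = 0.5 × 0.347 × 20.5 × 9.0² = 288.1 kN/m.

288 kN/m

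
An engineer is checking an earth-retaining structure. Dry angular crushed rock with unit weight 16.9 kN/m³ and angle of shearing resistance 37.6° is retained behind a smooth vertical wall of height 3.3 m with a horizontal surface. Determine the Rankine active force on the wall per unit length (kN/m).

22.3 kN/m

K_a = tan²(45° − φ/2) = 0.2421.
P_a = ½ K_a γ H² = 0.5 × 0.2421 × 16.9 × 3.3² = 22.28 kN/m.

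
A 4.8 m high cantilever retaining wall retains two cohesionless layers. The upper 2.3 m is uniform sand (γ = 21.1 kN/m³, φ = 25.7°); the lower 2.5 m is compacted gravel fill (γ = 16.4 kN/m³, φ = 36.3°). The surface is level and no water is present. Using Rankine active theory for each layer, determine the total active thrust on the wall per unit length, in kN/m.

66.3 kN/m

K_a1 = tan²(45°−25.7°/2) = 0.3950; K_a2 = tan²(45°−36.3°/2) = 0.2563.
Layer 1: σ at base = K_a1 γ₁ h₁ = 19.17 kPa; P₁ = ½×19.17×2.3 = 22.05.
Layer 2: σ_v at top = γ₁h₁ = 48.53; σ_h top = K_a2×48.53 = 12.44; σ_h base = K_a2×(48.53+16.4×2.5) = 22.94.
P₂ = ½(12.44+22.94)×2.5 = 44.23. Total P_a = 22.05+44.23 = 66.27 kN/m.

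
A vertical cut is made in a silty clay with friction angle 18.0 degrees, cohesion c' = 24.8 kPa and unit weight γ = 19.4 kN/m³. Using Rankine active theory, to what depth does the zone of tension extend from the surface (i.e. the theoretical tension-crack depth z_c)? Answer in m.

K_a = tan²(45° − 18.0°/2) = 0.5279; √K_a = 0.7265.
The active pressure is zero where K_a γ z = 2c√K_a, so z_c = 2c/(γ√K_a) = 2×24.8/(19.4×0.7265) = 3.519 m.

3.52 m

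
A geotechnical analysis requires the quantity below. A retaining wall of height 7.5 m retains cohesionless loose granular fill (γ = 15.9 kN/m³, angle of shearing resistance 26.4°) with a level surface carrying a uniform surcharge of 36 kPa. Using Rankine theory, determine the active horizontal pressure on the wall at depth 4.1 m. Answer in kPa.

K_a = (1 − sin φ)/(1 + sin φ) = 0.3844.
σ_v = γz + q = 15.9 × 4.1 + 36 = 101.2 kPa.
σ_h = K_a σ_v = 0.3844 × 101.2 = 38.90 kPa.

38.9 kPa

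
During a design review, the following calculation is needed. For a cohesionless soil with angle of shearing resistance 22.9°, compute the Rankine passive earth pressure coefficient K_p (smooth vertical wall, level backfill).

2.27

K_p = (1 + sin φ)/(1 − sin φ) = tan²(45° + 22.9°/2) = 2.274.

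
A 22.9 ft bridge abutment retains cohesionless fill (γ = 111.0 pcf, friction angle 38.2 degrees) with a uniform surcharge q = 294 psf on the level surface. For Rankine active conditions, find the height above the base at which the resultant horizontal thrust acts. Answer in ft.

8.35 ft

K_a = 0.2358.
Triangular part P₁ = ½K_aγH² = 6862 at H/3 = 7.633 ft; rectangular part P₂ = K_a q H = 1587 at H/2 = 11.45 ft.
ȳ = (P₁·7.633 + P₂·11.45)/(P₁+P₂) = 8.350 ft.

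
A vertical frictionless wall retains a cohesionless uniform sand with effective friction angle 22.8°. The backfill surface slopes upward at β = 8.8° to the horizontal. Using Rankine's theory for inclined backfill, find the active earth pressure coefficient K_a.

0.465

K_a = cos β · (cos β − √(cos²β − cos²φ)) / (cos β + √(cos²β − cos²φ)).
cos β = 0.9882, cos φ = 0.9219, √(cos²β − cos²φ) = 0.3560.
K_a = 0.9882 × (0.9882 − 0.3560)/(0.9882 + 0.3560) = 0.4647.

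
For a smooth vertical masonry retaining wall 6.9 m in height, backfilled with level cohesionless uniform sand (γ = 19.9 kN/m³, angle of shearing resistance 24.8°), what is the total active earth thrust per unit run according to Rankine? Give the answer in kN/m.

K_a = tan²(45° − φ/2) = 0.4090.
P_a = ½ K_a γ H² = 0.5 × 0.4090 × 19.9 × 6.9² = 193.7 kN/m.

194 kN/m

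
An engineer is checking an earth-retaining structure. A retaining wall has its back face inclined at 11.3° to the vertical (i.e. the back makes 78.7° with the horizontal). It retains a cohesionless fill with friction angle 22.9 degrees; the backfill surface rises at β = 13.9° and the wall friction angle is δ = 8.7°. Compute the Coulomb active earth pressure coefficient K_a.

0.633

K_a = sin²(α+φ) / [sin²α · sin(α−δ) · (1 + √{sin(φ+δ)sin(φ−β) / (sin(α−δ)sin(α+β))})²].
With α = 78.7°, φ = 22.9°, δ = 8.7°, β = 13.9°: K_a = 0.6327.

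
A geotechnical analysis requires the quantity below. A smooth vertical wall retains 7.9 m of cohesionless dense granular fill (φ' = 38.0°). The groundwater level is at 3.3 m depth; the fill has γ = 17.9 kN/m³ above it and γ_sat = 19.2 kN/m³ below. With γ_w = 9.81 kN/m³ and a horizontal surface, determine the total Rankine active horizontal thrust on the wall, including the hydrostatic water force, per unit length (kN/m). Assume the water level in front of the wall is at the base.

215 kN/m

K_a = tan²(45° − φ/2) = 0.2379.
γ' = 19.2 − 9.81 = 9.390 kN/m³. Depth below WT = 4.6 m.
σ'_h at WT = K_a γ d_w = 14.05 kPa; at base = 14.05 + K_a γ' × 4.6 = 24.33 kPa.
P₁ (0–3.3 m) = ½×14.05×3.3 = 23.19. P₂ (3.3–7.9 m) = ½(14.05+24.33)×4.6 = 88.27.
P_w = ½ γ_w h₂² = 0.5×9.81×4.6² = 103.8. Total = 23.19+88.27+103.8 = 215.2 kN/m.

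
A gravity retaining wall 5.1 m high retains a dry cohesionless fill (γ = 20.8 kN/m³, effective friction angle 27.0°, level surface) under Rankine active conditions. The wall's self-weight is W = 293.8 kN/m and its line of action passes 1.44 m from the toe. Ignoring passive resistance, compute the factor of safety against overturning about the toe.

K_a = tan²(45° − 27.0°/2) = 0.3755.
P_a = ½K_aγH² = 0.5×0.3755×20.8×5.1² = 101.6 kN/m, acting at H/3 = 1.700 m above the base.
Overturning moment M_o = P_a × H/3 = 101.6 × 1.700 = 172.7.
Resisting moment M_r = W × 1.44 = 293.8 × 1.44 = 423.1.
FS_overturning = M_r/M_o = 423.1/172.7 = 2.450.

2.45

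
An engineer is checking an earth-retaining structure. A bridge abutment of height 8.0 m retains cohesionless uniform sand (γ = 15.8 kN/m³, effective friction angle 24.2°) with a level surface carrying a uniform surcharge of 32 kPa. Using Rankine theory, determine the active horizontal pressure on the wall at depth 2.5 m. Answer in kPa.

29.9 kPa

K_a = (1 − sin φ)/(1 + sin φ) = 0.4185.
σ_v = γz + q = 15.8 × 2.5 + 32 = 71.50 kPa.
σ_h = K_a σ_v = 0.4185 × 71.50 = 29.92 kPa.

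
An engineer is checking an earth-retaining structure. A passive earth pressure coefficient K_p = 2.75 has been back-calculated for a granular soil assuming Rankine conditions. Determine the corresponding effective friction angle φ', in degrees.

K_p = (1+sin φ)/(1−sin φ) ⇒ sin φ = (K_p − 1)/(K_p + 1) = 0.4667.
φ = arcsin(0.4667) = 27.82°.

27.8°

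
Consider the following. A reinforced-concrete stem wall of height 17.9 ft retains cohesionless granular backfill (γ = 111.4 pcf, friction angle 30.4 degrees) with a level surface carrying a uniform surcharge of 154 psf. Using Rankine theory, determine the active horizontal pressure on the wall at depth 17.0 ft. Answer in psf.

672 psf

K_a = (1 − sin φ)/(1 + sin φ) = 0.3280.
σ_v = γz + q = 111.4 × 17.0 + 154 = 2048 psf.
σ_h = K_a σ_v = 0.3280 × 2048 = 671.7 psf.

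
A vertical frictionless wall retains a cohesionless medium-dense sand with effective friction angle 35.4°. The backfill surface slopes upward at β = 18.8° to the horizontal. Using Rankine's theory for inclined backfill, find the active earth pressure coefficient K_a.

K_a = cos β · (cos β − √(cos²β − cos²φ)) / (cos β + √(cos²β − cos²φ)).
cos β = 0.9466, cos φ = 0.8151, √(cos²β − cos²φ) = 0.4814.
K_a = 0.9466 × (0.9466 − 0.4814)/(0.9466 + 0.4814) = 0.3084.

0.308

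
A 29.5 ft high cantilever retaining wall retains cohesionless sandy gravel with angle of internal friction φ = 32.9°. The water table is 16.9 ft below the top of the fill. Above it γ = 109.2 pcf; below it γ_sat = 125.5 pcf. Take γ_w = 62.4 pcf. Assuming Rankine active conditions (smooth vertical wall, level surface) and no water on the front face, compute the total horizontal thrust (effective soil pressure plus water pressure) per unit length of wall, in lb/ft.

17900 lb/ft

K_a = tan²(45° − φ/2) = 0.2960.
γ' = 125.5 − 62.4 = 63.10 pcf. Depth below WT = 12.6 ft.
σ'_h at WT = K_a γ d_w = 546.3 psf; at base = 546.3 + K_a γ' × 12.6 = 781.7 psf.
P₁ (0–16.9 ft) = ½×546.3×16.9 = 4616. P₂ (16.9–29.5 ft) = ½(546.3+781.7)×12.6 = 8366.
P_w = ½ γ_w h₂² = 0.5×62.4×12.6² = 4953. Total = 4616+8366+4953 = 17940 lb/ft.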